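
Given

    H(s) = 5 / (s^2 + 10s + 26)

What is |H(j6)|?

Substitute s = j6: numerator = 5, denominator = -10 + j60.
|H(j6)| = |5| / |-10 + j60| = 5 / 60.828 ≈ 0.08220.

|H(j6)| ≈ 0.08220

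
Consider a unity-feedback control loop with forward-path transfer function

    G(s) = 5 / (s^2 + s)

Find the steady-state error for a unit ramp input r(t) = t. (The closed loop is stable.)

e_ss = 0.2000

G(s) has one pole at the origin.
This is a Type 1 system. Kv = lim_{s→0} s·G(s) = 5/1.
e_ss = 1/Kv = 1/(5) = 1/5 ≈ 0.2000.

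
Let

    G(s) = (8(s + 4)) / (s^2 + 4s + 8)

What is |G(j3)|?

|G(j3)| ≈ 3.322

Substitute s = j3: numerator = 32 + j24, denominator = -1 + j12.
|G(j3)| = |32 + j24| / |-1 + j12| = 40 / 12.042 ≈ 3.322.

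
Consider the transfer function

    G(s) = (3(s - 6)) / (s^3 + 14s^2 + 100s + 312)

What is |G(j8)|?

Substitute s = j8: numerator = -18 + j24, denominator = -584 + j288.
|G(j8)| = |-18 + j24| / |-584 + j288| = 30 / 651.15 ≈ 0.04607.

|G(j8)| ≈ 0.04607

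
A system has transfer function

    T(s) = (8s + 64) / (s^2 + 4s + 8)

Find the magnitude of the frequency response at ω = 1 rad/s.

Substitute s = j1: numerator = 64 + j8, denominator = 7 + j4.
|T(j1)| = |64 + j8| / |7 + j4| = 64.498 / 8.0623 = 8.

|T(j1)| = 8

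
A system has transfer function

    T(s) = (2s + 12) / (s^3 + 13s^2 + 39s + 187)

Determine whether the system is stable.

The denominator s^3 + 13s^2 + 39s + 187 factors as (s^2 + 2s + 17)(s + 11), giving poles at s = -1 ± 4j, -11.
Since all poles lie strictly in the left half-plane, the system is stable.

stable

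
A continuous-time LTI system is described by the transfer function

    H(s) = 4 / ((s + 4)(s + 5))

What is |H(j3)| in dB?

Substitute s = j3: numerator = 4, denominator = 11 + j27.
|H(j3)| = |4| / |11 + j27| = 4 / 29.155 ≈ 0.1372.
In decibels: 20·log₁₀(0.1372) ≈ -17.3 dB.

|H(j3)|_dB ≈ -17.3 dB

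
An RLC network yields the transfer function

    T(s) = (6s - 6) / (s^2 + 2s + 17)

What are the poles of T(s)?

s = -1 + 4j, -1 - 4j

The poles are the roots of the denominator s^2 + 2s + 17 = 0.
Using the quadratic formula: s = (-2 ± √(-64))/2 = -1 ± 4j.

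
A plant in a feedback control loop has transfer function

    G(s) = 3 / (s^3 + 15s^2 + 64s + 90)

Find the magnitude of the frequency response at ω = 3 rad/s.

|G(j3)| ≈ 0.01754

Substitute s = j3: numerator = 3, denominator = -45 + j165.
|G(j3)| = |3| / |-45 + j165| = 3 / 171.03 ≈ 0.01754.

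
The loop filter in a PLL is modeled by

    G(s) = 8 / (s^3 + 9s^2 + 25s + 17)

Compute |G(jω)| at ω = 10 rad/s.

Substitute s = j10: numerator = 8, denominator = -883 - j750.
|G(j10)| = |8| / |-883 - j750| = 8 / 1158.5 ≈ 0.006905.

|G(j10)| ≈ 0.006905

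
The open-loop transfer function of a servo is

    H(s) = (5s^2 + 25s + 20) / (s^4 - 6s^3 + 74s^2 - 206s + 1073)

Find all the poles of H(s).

The poles are the roots of the denominator s^4 - 6s^3 + 74s^2 - 206s + 1073 = 0.
No real roots exist; factor into two real quadratics: (s^2 - 2s + 37)(s^2 - 4s + 29) = 0.
Each quadratic gives a conjugate pair via the quadratic formula.

s = 1 + 6j, 1 - 6j, 2 + 5j, 2 - 5j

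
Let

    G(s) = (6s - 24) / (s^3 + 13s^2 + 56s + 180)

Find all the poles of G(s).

The poles are the roots of the denominator s^3 + 13s^2 + 56s + 180 = 0.
Trying s = -9: the polynomial evaluates to 0, so (s + 9) is a factor.
Dividing out leaves s^2 + 4s + 20 = 0.
The quadratic formula then gives s = -2 ± 4j.

s = -2 ± 4j, -9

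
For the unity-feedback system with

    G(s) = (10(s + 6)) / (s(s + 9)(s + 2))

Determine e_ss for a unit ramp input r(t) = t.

G(s) has one pole at the origin.
This is a Type 1 system. Kv = lim_{s→0} s·G(s) = 60/18 = 10/3.
e_ss = 1/Kv = 1/(10/3) = 3/10 ≈ 0.3000.

e_ss = 0.3000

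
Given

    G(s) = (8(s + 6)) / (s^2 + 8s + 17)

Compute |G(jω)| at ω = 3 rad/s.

|G(j3)| ≈ 2.121

Substitute s = j3: numerator = 48 + j24, denominator = 8 + j24.
|G(j3)| = |48 + j24| / |8 + j24| = 53.666 / 25.298 ≈ 2.121.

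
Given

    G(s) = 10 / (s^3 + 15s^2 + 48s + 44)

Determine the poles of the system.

The poles are the roots of the denominator s^3 + 15s^2 + 48s + 44 = 0.
Trying s = -2: the polynomial evaluates to 0, so (s + 2) is a factor.
Dividing out leaves s^2 + 13s + 22 = 0.
Factoring the quadratic: (s + 11)(s + 2) = 0.

s = -2, -11, -2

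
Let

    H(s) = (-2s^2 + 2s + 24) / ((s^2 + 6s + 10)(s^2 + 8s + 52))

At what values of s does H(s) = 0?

s = 4, -3

Set the numerator to zero: -2s^2 + 2s + 24 = 0, i.e. -2·(s^2 - s - 12) = 0.
Factoring: (s - 4)(s + 3) = 0.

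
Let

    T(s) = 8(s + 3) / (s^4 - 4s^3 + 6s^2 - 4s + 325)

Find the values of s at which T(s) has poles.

s = 4 ± 3j, -2 ± 3j

The poles are the roots of the denominator s^4 - 4s^3 + 6s^2 - 4s + 325 = 0.
No real roots exist; factor into two real quadratics: (s^2 - 8s + 25)(s^2 + 4s + 13) = 0.
Each quadratic gives a conjugate pair via the quadratic formula.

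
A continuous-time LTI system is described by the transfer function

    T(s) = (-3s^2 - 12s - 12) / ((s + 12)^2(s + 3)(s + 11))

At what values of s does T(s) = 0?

Set the numerator to zero: -3s^2 - 12s - 12 = 0, i.e. -3·(s^2 + 4s + 4) = 0.
Factoring: (s + 2)^2 = 0.

s = -2, -2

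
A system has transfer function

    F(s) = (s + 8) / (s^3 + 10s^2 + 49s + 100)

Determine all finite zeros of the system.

Set the numerator to zero: s + 8 = 0.
So s = -8.

s = -8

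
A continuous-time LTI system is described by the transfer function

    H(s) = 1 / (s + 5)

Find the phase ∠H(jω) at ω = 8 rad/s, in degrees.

At s = j8: numerator = 1, denominator = 5 + j8.
∠H = ∠num − ∠den = 0° − (57.995°) = -57.99°.

∠H(j8) ≈ -57.99°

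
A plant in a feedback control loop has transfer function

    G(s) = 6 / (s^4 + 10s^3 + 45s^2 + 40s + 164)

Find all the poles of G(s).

The poles are the roots of the denominator s^4 + 10s^3 + 45s^2 + 40s + 164 = 0.
No real roots exist; factor into two real quadratics: (s^2 + 4)(s^2 + 10s + 41) = 0.
Each quadratic gives a conjugate pair via the quadratic formula.

s = 2j, -2j, -5 + 4j, -5 - 4j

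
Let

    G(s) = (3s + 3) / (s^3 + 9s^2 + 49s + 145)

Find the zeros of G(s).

s = -1

Set the numerator to zero: 3s + 3 = 0, i.e. 3·(s + 1) = 0.
So s = -1.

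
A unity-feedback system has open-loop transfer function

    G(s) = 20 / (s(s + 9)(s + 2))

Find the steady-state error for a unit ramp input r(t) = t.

e_ss = 0.9000

G(s) has one pole at the origin.
This is a Type 1 system. Kv = lim_{s→0} s·G(s) = 20/18 = 10/9.
e_ss = 1/Kv = 1/(10/9) = 9/10 ≈ 0.9000.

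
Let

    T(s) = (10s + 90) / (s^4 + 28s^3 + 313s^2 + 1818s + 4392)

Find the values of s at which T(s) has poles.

s = -12, -5 ± 6j, -6

The poles are the roots of the denominator s^4 + 28s^3 + 313s^2 + 1818s + 4392 = 0.
Trying s = -12: the polynomial evaluates to 0, so (s + 12) is a factor.
Dividing out leaves s^3 + 16s^2 + 121s + 366 = 0.
This factors further as (s^2 + 10s + 61)(s + 6) = 0.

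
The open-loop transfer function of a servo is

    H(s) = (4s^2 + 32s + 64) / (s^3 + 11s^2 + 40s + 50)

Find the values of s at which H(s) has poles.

s = -3 ± j, -5

The poles are the roots of the denominator s^3 + 11s^2 + 40s + 50 = 0.
Trying s = -5: the polynomial evaluates to 0, so (s + 5) is a factor.
Dividing out leaves s^2 + 6s + 10 = 0.
The quadratic formula then gives s = -3 ± 1j.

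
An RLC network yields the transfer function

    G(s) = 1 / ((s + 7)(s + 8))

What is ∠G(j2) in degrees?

∠G(j2) ≈ -29.98°

At s = j2: numerator = 1, denominator = 52 + j30.
∠G = ∠num − ∠den = 0° − (29.982°) = -29.98°.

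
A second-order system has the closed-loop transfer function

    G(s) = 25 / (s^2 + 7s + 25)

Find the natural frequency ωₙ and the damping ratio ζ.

Compare the denominator to the standard form s^2 + 2ζωₙs + ωₙ².
ωₙ² = 25, so ωₙ = 5 rad/s.
2ζωₙ = 7, so ζ = 7/(2·5) = 0.7.

ωₙ = 5 rad/s, ζ = 0.7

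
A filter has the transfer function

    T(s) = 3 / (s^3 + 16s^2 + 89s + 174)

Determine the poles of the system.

s = -6, -5 ± 2j

The poles are the roots of the denominator s^3 + 16s^2 + 89s + 174 = 0.
Trying s = -6: the polynomial evaluates to 0, so (s + 6) is a factor.
Dividing out leaves s^2 + 10s + 29 = 0.
The quadratic formula then gives s = -5 ± 2j.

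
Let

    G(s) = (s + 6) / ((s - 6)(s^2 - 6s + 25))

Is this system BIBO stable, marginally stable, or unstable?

unstable

The poles can be read from the denominator factors: s = 6, 3 + 4j, 3 - 4j.
Since the pole(s) at s = 6, 3 + 4j, 3 - 4j lie in the right half-plane, the system is unstable.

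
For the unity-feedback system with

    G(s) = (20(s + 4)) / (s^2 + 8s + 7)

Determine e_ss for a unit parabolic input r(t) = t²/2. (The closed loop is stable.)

e_ss = ∞

G(s) has no poles at the origin.
This is a Type 0 system; Ka = lim_{s→0} s^2·G(s) = 0, so the steady-state error for a parabola input is infinite.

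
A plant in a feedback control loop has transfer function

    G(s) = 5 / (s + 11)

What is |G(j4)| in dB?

Substitute s = j4: numerator = 5, denominator = 11 + j4.
|G(j4)| = |5| / |11 + j4| = 5 / 11.705 ≈ 0.4272.
In decibels: 20·log₁₀(0.4272) ≈ -7.39 dB.

|G(j4)|_dB ≈ -7.39 dB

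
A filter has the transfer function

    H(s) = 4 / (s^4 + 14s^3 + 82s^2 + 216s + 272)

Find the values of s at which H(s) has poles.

s = -5 ± 3j, -2 ± 2j

The poles are the roots of the denominator s^4 + 14s^3 + 82s^2 + 216s + 272 = 0.
No real roots exist; factor into two real quadratics: (s^2 + 10s + 34)(s^2 + 4s + 8) = 0.
Each quadratic gives a conjugate pair via the quadratic formula.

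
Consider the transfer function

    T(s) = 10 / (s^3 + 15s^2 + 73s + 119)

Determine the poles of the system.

The poles are the roots of the denominator s^3 + 15s^2 + 73s + 119 = 0.
Trying s = -7: the polynomial evaluates to 0, so (s + 7) is a factor.
Dividing out leaves s^2 + 8s + 17 = 0.
The quadratic formula then gives s = -4 ± 1j.

s = -4 + j, -4 - j, -7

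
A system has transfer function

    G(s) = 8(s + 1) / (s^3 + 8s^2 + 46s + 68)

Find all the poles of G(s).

The poles are the roots of the denominator s^3 + 8s^2 + 46s + 68 = 0.
Trying s = -2: the polynomial evaluates to 0, so (s + 2) is a factor.
Dividing out leaves s^2 + 6s + 34 = 0.
The quadratic formula then gives s = -3 ± 5j.

s = -3 + 5j, -3 - 5j, -2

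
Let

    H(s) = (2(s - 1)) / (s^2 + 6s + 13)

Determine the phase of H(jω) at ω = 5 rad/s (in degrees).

∠H(j5) ≈ -10.49°

At s = j5: numerator = -2 + j10, denominator = -12 + j30.
∠H = ∠num − ∠den = 101.31° − (111.80°) = -10.49°.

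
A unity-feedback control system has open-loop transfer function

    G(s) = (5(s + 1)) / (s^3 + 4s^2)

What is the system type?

The denominator has 2 factors of s at the origin (free integrators), so this is a Type 2 system.

Type 2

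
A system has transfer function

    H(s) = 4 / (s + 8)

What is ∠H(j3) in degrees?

∠H(j3) ≈ -20.56°

At s = j3: numerator = 4, denominator = 8 + j3.
∠H = ∠num − ∠den = 0° − (20.556°) = -20.56°.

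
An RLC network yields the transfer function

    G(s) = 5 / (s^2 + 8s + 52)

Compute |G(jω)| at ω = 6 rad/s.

Substitute s = j6: numerator = 5, denominator = 16 + j48.
|G(j6)| = |5| / |16 + j48| = 5 / 50.596 ≈ 0.09882.

|G(j6)| ≈ 0.09882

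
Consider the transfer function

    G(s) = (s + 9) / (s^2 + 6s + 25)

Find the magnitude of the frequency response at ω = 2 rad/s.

Substitute s = j2: numerator = 9 + j2, denominator = 21 + j12.
|G(j2)| = |9 + j2| / |21 + j12| = 9.2195 / 24.187 ≈ 0.3812.

|G(j2)| ≈ 0.3812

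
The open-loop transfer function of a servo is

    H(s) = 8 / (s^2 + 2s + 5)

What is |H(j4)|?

|H(j4)| ≈ 0.5882

Substitute s = j4: numerator = 8, denominator = -11 + j8.
|H(j4)| = |8| / |-11 + j8| = 8 / 13.601 ≈ 0.5882.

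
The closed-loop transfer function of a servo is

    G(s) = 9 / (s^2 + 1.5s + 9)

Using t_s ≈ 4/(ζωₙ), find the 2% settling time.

Comparing s^2 + 1.5s + 9 to s^2 + 2ζωₙs + ωₙ²: ωₙ = 3 rad/s and ζ = 1.5/(2·3) = 0.25.
ζωₙ = 1.5/2 = 0.75, so t_s ≈ 4/(ζωₙ) = 4/0.75 ≈ 5.333 s.

t_s ≈ 5.333 s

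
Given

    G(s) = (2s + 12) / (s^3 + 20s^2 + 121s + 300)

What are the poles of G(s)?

s = -4 + 3j, -4 - 3j, -12

The poles are the roots of the denominator s^3 + 20s^2 + 121s + 300 = 0.
Trying s = -12: the polynomial evaluates to 0, so (s + 12) is a factor.
Dividing out leaves s^2 + 8s + 25 = 0.
The quadratic formula then gives s = -4 ± 3j.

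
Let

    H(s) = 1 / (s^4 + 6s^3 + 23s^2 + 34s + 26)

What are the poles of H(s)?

s = -1 ± j, -2 ± 3j

The poles are the roots of the denominator s^4 + 6s^3 + 23s^2 + 34s + 26 = 0.
No real roots exist; factor into two real quadratics: (s^2 + 2s + 2)(s^2 + 4s + 13) = 0.
Each quadratic gives a conjugate pair via the quadratic formula.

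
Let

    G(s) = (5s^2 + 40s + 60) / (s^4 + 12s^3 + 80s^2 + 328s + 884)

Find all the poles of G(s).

The poles are the roots of the denominator s^4 + 12s^3 + 80s^2 + 328s + 884 = 0.
No real roots exist; factor into two real quadratics: (s^2 + 10s + 34)(s^2 + 2s + 26) = 0.
Each quadratic gives a conjugate pair via the quadratic formula.

s = -5 + 3j, -5 - 3j, -1 + 5j, -1 - 5j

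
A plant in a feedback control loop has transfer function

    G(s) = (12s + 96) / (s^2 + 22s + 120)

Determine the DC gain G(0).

Set s = 0: G(0) = (96) / (120) = 4/5.

G(0) = 4/5 ≈ 0.8000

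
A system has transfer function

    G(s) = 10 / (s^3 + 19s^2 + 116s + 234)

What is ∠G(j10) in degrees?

At s = j10: numerator = 10, denominator = -1666 + j160.
∠G = ∠num − ∠den = 0° − (174.51°) = -174.5°.

∠G(j10) ≈ -174.5°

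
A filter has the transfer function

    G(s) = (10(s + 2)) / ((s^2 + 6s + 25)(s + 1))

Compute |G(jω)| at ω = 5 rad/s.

|G(j5)| ≈ 0.3520

Substitute s = j5: numerator = 20 + j50, denominator = -150 + j30.
|G(j5)| = |20 + j50| / |-150 + j30| = 53.852 / 152.97 ≈ 0.3520.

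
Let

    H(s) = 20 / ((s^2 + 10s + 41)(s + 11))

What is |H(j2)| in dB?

Substitute s = j2: numerator = 20, denominator = 367 + j294.
|H(j2)| = |20| / |367 + j294| = 20 / 470.24 ≈ 0.04253.
In decibels: 20·log₁₀(0.04253) ≈ -27.4 dB.

|H(j2)|_dB ≈ -27.4 dB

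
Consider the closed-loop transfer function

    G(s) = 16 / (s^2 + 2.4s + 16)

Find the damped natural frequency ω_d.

ω_d ≈ 3.816 rad/s

Comparing s^2 + 2.4s + 16 to s^2 + 2ζωₙs + ωₙ²: ωₙ = 4 rad/s and ζ = 2.4/(2·4) = 0.3.
ζωₙ = 2.4/2 = 1.2, so ω_d = ωₙ√(1−ζ²) = √(ωₙ² − (ζωₙ)²) = √(16 − 1.2²) = √14.56 ≈ 3.816 rad/s.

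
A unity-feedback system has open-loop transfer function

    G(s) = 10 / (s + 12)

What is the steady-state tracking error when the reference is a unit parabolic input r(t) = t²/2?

G(s) has no poles at the origin.
This is a Type 0 system; Ka = lim_{s→0} s^2·G(s) = 0, so the steady-state error for a parabola input is infinite.

e_ss = ∞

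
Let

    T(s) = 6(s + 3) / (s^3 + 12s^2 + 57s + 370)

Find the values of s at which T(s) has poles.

s = -1 ± 6j, -10

The poles are the roots of the denominator s^3 + 12s^2 + 57s + 370 = 0.
Trying s = -10: the polynomial evaluates to 0, so (s + 10) is a factor.
Dividing out leaves s^2 + 2s + 37 = 0.
The quadratic formula then gives s = -1 ± 6j.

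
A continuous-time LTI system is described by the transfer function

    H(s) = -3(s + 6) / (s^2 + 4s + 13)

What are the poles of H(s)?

The poles are the roots of the denominator s^2 + 4s + 13 = 0.
Using the quadratic formula: s = (-4 ± √(-36))/2 = -2 ± 3j.

s = -2 ± 3j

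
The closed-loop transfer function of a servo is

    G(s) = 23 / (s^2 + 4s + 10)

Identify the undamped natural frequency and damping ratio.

Compare the denominator to the standard form s^2 + 2ζωₙs + ωₙ².
ωₙ² = 10, so ωₙ = √10 ≈ 3.162 rad/s.
2ζωₙ = 4, so ζ = 4/(2·√10) ≈ 0.6325.

ωₙ ≈ 3.162 rad/s, ζ ≈ 0.6325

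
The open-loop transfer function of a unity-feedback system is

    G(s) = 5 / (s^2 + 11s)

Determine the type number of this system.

Type 1

The denominator has 1 factor of s at the origin (free integrator), so this is a Type 1 system.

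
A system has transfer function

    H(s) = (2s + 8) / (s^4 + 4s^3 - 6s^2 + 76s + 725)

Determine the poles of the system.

The poles are the roots of the denominator s^4 + 4s^3 - 6s^2 + 76s + 725 = 0.
No real roots exist; factor into two real quadratics: (s^2 - 6s + 25)(s^2 + 10s + 29) = 0.
Each quadratic gives a conjugate pair via the quadratic formula.

s = 3 + 4j, 3 - 4j, -5 + 2j, -5 - 2j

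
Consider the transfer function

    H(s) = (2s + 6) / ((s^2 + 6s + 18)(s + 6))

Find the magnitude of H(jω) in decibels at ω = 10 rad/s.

Substitute s = j10: numerator = 6 + j20, denominator = -1092 - j460.
|H(j10)| = |6 + j20| / |-1092 - j460| = 20.881 / 1184.9 ≈ 0.01762.
In decibels: 20·log₁₀(0.01762) ≈ -35.1 dB.

|H(j10)|_dB ≈ -35.1 dB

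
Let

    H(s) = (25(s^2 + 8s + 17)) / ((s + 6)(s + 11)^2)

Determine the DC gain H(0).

H(0) = 425/726 ≈ 0.5854

At s = 0 each factor (s + a) contributes a and each (s^2 + bs + c) contributes c.
H(0) = 25·(17) / ((6) · (11) · (11)) = 425/726 = 425/726.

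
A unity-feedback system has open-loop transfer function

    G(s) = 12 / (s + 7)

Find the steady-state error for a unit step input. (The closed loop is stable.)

e_ss = 0.3684

G(s) has no poles at the origin.
This is a Type 0 system. Kp = lim_{s→0} G(s) = 12/7.
e_ss = 1/(1 + Kp) = 1/(1 + 12/7) = 7/19 ≈ 0.3684.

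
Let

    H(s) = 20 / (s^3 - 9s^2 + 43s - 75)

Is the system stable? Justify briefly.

unstable

The denominator s^3 - 9s^2 + 43s - 75 factors as (s^2 - 6s + 25)(s - 3), giving poles at s = 3 ± 4j, 3.
Since the pole(s) at s = 3 ± 4j, 3 lie in the right half-plane, the system is unstable.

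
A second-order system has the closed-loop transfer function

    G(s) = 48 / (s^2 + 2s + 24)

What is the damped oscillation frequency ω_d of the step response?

ω_d ≈ 4.796 rad/s

Comparing s^2 + 2s + 24 to s^2 + 2ζωₙs + ωₙ²: ωₙ = √24 ≈ 4.899 rad/s and ζ = 2/(2·√24) ≈ 0.2041.
ζωₙ = 2/2 = 1, so ω_d = ωₙ√(1−ζ²) = √(ωₙ² − (ζωₙ)²) = √(24 − 1²) = √23 ≈ 4.796 rad/s.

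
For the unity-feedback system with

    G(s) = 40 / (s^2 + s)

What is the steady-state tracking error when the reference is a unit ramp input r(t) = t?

e_ss = 0.02500

G(s) has one pole at the origin.
This is a Type 1 system. Kv = lim_{s→0} s·G(s) = 40/1.
e_ss = 1/Kv = 1/(40) = 1/40 ≈ 0.02500.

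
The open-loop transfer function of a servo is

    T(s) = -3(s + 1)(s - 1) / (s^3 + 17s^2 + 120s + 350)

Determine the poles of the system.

s = -5 ± 5j, -7

The poles are the roots of the denominator s^3 + 17s^2 + 120s + 350 = 0.
Trying s = -7: the polynomial evaluates to 0, so (s + 7) is a factor.
Dividing out leaves s^2 + 10s + 50 = 0.
The quadratic formula then gives s = -5 ± 5j.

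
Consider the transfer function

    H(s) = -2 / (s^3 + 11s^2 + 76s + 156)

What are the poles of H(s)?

The poles are the roots of the denominator s^3 + 11s^2 + 76s + 156 = 0.
Trying s = -3: the polynomial evaluates to 0, so (s + 3) is a factor.
Dividing out leaves s^2 + 8s + 52 = 0.
The quadratic formula then gives s = -4 ± 6j.

s = -4 + 6j, -4 - 6j, -3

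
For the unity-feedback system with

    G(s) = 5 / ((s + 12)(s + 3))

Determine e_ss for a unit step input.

e_ss = 0.8780

G(s) has no poles at the origin.
This is a Type 0 system. Kp = lim_{s→0} G(s) = 5/36.
e_ss = 1/(1 + Kp) = 1/(1 + 5/36) = 36/41 ≈ 0.8780.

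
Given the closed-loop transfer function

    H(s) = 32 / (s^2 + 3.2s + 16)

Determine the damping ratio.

Compare the denominator to the standard form s^2 + 2ζωₙs + ωₙ².
ωₙ² = 16, so ωₙ = 4 rad/s.
2ζωₙ = 3.2, so ζ = 3.2/(2·4) = 0.4.

ζ = 0.4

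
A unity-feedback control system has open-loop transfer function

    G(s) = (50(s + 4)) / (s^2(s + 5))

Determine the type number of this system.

The denominator has 2 factors of s at the origin (free integrators), so this is a Type 2 system.

Type 2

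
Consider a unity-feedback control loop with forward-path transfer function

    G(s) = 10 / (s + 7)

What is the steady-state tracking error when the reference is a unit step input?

e_ss = 0.4118

G(s) has no poles at the origin.
This is a Type 0 system. Kp = lim_{s→0} G(s) = 10/7.
e_ss = 1/(1 + Kp) = 1/(1 + 10/7) = 7/17 ≈ 0.4118.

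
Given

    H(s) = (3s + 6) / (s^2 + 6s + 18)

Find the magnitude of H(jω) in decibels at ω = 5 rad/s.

|H(j5)|_dB ≈ -5.61 dB

Substitute s = j5: numerator = 6 + j15, denominator = -7 + j30.
|H(j5)| = |6 + j15| / |-7 + j30| = 16.155 / 30.806 ≈ 0.5244.
In decibels: 20·log₁₀(0.5244) ≈ -5.61 dB.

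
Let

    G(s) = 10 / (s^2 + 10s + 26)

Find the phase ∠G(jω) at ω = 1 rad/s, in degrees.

At s = j1: numerator = 10, denominator = 25 + j10.
∠G = ∠num − ∠den = 0° − (21.801°) = -21.80°.

∠G(j1) ≈ -21.80°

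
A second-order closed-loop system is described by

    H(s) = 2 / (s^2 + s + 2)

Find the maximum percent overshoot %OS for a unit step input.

%OS ≈ 30.5%

Comparing s^2 + s + 2 to s^2 + 2ζωₙs + ωₙ²: ωₙ = √2 ≈ 1.414 rad/s and ζ = 1/(2·√2) ≈ 0.3536.
%OS = 100·exp(−πζ/√(1−ζ²)) = 100·exp(−π·0.3536/√(1−0.3536²)) ≈ 30.5%.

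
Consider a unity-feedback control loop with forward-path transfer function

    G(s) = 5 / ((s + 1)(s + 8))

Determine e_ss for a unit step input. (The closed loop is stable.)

e_ss = 0.6154

G(s) has no poles at the origin.
This is a Type 0 system. Kp = lim_{s→0} G(s) = 5/8.
e_ss = 1/(1 + Kp) = 1/(1 + 5/8) = 8/13 ≈ 0.6154.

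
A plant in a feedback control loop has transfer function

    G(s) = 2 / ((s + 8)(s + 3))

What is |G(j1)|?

Substitute s = j1: numerator = 2, denominator = 23 + j11.
|G(j1)| = |2| / |23 + j11| = 2 / 25.495 ≈ 0.07845.

|G(j1)| ≈ 0.07845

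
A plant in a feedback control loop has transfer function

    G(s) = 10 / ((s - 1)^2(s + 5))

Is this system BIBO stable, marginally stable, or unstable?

unstable

The poles can be read from the denominator factors: s = 1, 1, -5.
Since the pole(s) at s = 1, 1 lie in the right half-plane, the system is unstable.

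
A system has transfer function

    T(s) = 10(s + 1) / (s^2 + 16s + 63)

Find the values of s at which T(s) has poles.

s = -7, -9

The poles are the roots of the denominator s^2 + 16s + 63 = 0.
Factoring: (s + 7)(s + 9) = 0, so s = -7 and s = -9.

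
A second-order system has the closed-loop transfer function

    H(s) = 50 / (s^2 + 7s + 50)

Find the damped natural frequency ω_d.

Comparing s^2 + 7s + 50 to s^2 + 2ζωₙs + ωₙ²: ωₙ = √50 ≈ 7.071 rad/s and ζ = 7/(2·√50) ≈ 0.4950.
ζωₙ = 7/2 = 3.5, so ω_d = ωₙ√(1−ζ²) = √(ωₙ² − (ζωₙ)²) = √(50 − 3.5²) = √37.75 ≈ 6.144 rad/s.

ω_d ≈ 6.144 rad/s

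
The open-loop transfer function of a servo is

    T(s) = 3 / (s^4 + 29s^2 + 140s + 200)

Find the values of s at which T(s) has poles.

The poles are the roots of the denominator s^4 + 29s^2 + 140s + 200 = 0.
No real roots exist; factor into two real quadratics: (s^2 - 4s + 40)(s^2 + 4s + 5) = 0.
Each quadratic gives a conjugate pair via the quadratic formula.

s = 2 ± 6j, -2 ± j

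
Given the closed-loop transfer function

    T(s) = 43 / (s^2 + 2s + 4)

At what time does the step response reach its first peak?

Comparing s^2 + 2s + 4 to s^2 + 2ζωₙs + ωₙ²: ωₙ = 2 rad/s and ζ = 2/(2·2) = 0.5.
ζωₙ = 2/2 = 1, so ω_d = ωₙ√(1−ζ²) = √(ωₙ² − (ζωₙ)²) = √(4 − 1²) = √3 ≈ 1.732 rad/s.
t_p = π/ω_d = π/1.732 ≈ 1.814 s.

t_p ≈ 1.814 s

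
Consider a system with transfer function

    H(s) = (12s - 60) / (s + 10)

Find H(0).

Set s = 0: H(0) = (-60) / (10) = -6.

H(0) = -6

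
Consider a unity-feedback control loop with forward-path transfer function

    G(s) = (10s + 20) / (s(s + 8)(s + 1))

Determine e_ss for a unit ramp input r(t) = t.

G(s) has one pole at the origin.
This is a Type 1 system. Kv = lim_{s→0} s·G(s) = 20/8 = 5/2.
e_ss = 1/Kv = 1/(5/2) = 2/5 ≈ 0.4000.

e_ss = 0.4000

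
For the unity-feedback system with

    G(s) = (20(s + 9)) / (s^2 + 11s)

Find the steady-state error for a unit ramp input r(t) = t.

G(s) has one pole at the origin.
This is a Type 1 system. Kv = lim_{s→0} s·G(s) = 180/11.
e_ss = 1/Kv = 1/(180/11) = 11/180 ≈ 0.06111.

e_ss = 0.06111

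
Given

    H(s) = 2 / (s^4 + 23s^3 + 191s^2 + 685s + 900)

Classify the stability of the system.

The denominator s^4 + 23s^3 + 191s^2 + 685s + 900 factors as (s + 5)^2(s + 4)(s + 9), giving poles at s = -5, -4, -9, -5.
Since all poles lie strictly in the left half-plane, the system is stable.

stable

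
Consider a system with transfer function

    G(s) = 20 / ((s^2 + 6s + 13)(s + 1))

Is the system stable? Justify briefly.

The poles can be read from the denominator factors: s = -3 ± 2j, -1.
Since all poles lie strictly in the left half-plane, the system is stable.

stable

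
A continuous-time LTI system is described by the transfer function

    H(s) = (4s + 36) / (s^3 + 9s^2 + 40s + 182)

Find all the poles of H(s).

The poles are the roots of the denominator s^3 + 9s^2 + 40s + 182 = 0.
Trying s = -7: the polynomial evaluates to 0, so (s + 7) is a factor.
Dividing out leaves s^2 + 2s + 26 = 0.
The quadratic formula then gives s = -1 ± 5j.

s = -1 ± 5j, -7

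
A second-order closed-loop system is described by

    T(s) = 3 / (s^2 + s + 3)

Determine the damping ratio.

ζ ≈ 0.2887

Compare the denominator to the standard form s^2 + 2ζωₙs + ωₙ².
ωₙ² = 3, so ωₙ = √3 ≈ 1.732 rad/s.
2ζωₙ = 1, so ζ = 1/(2·√3) ≈ 0.2887.
With ζ = 0.2887 the response is underdamped.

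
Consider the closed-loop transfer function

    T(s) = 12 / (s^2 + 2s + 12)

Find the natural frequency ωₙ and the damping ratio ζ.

ωₙ ≈ 3.464 rad/s, ζ ≈ 0.2887

Compare the denominator to the standard form s^2 + 2ζωₙs + ωₙ².
ωₙ² = 12, so ωₙ = √12 ≈ 3.464 rad/s.
2ζωₙ = 2, so ζ = 2/(2·√12) ≈ 0.2887.
With ζ = 0.2887 the response is underdamped.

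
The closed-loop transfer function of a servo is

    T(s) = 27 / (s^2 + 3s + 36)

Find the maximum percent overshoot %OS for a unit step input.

Comparing s^2 + 3s + 36 to s^2 + 2ζωₙs + ωₙ²: ωₙ = 6 rad/s and ζ = 3/(2·6) = 0.25.
%OS = 100·exp(−πζ/√(1−ζ²)) = 100·exp(−π·0.25/√(1−0.25²)) ≈ 44.4%.

%OS ≈ 44.4%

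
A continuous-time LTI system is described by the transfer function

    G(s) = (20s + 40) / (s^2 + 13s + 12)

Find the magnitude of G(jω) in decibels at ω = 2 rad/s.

Substitute s = j2: numerator = 40 + j40, denominator = 8 + j26.
|G(j2)| = |40 + j40| / |8 + j26| = 56.569 / 27.203 ≈ 2.080.
In decibels: 20·log₁₀(2.080) ≈ 6.36 dB.

|G(j2)|_dB ≈ 6.36 dB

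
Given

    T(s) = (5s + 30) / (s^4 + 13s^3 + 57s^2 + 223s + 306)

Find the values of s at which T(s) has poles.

s = -1 + 4j, -1 - 4j, -9, -2

The poles are the roots of the denominator s^4 + 13s^3 + 57s^2 + 223s + 306 = 0.
Trying s = -9: the polynomial evaluates to 0, so (s + 9) is a factor.
Dividing out leaves s^3 + 4s^2 + 21s + 34 = 0.
This factors further as (s^2 + 2s + 17)(s + 2) = 0.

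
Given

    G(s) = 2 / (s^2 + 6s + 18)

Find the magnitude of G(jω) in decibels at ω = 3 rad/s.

|G(j3)|_dB ≈ -20.1 dB

Substitute s = j3: numerator = 2, denominator = 9 + j18.
|G(j3)| = |2| / |9 + j18| = 2 / 20.125 ≈ 0.09938.
In decibels: 20·log₁₀(0.09938) ≈ -20.1 dB.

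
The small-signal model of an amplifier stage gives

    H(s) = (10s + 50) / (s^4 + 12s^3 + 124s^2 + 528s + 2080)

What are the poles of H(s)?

s = -2 + 6j, -2 - 6j, -4 + 6j, -4 - 6j

The poles are the roots of the denominator s^4 + 12s^3 + 124s^2 + 528s + 2080 = 0.
No real roots exist; factor into two real quadratics: (s^2 + 4s + 40)(s^2 + 8s + 52) = 0.
Each quadratic gives a conjugate pair via the quadratic formula.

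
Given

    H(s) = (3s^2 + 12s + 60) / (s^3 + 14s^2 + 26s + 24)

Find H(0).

H(0) = 5/2 ≈ 2.500

Set s = 0: H(0) = (60) / (24) = 5/2.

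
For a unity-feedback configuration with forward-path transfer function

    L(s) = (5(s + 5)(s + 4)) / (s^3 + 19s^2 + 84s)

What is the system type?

Type 1

The denominator has 1 factor of s at the origin (free integrator), so this is a Type 1 system.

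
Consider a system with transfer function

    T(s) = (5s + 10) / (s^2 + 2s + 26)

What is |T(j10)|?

Substitute s = j10: numerator = 10 + j50, denominator = -74 + j20.
|T(j10)| = |10 + j50| / |-74 + j20| = 50.990 / 76.655 ≈ 0.6652.

|T(j10)| ≈ 0.6652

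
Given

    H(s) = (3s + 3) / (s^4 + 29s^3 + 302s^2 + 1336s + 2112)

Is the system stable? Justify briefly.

stable

The denominator s^4 + 29s^3 + 302s^2 + 1336s + 2112 factors as (s + 6)(s + 11)(s + 4)(s + 8), giving poles at s = -6, -11, -4, -8.
Since all poles lie strictly in the left half-plane, the system is stable.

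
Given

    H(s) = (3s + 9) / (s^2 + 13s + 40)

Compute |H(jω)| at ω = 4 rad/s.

Substitute s = j4: numerator = 9 + j12, denominator = 24 + j52.
|H(j4)| = |9 + j12| / |24 + j52| = 15 / 57.271 ≈ 0.2619.

|H(j4)| ≈ 0.2619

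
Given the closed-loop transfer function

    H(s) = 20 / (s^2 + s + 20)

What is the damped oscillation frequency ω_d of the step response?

Comparing s^2 + s + 20 to s^2 + 2ζωₙs + ωₙ²: ωₙ = √20 ≈ 4.472 rad/s and ζ = 1/(2·√20) ≈ 0.1118.
ζωₙ = 1/2 = 0.5, so ω_d = ωₙ√(1−ζ²) = √(ωₙ² − (ζωₙ)²) = √(20 − 0.5²) = √19.75 ≈ 4.444 rad/s.

ω_d ≈ 4.444 rad/s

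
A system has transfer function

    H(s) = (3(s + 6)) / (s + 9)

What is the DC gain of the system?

H(0) = 2

Set s = 0: H(0) = (18) / (9) = 2.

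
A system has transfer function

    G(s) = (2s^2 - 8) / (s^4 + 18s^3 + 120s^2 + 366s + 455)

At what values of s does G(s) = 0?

s = 2, -2

Set the numerator to zero: 2s^2 - 8 = 0, i.e. 2·(s^2 - 4) = 0.
Factoring: (s - 2)(s + 2) = 0.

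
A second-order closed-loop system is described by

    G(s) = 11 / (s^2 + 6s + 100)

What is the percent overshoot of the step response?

Comparing s^2 + 6s + 100 to s^2 + 2ζωₙs + ωₙ²: ωₙ = 10 rad/s and ζ = 6/(2·10) = 0.3.
%OS = 100·exp(−πζ/√(1−ζ²)) = 100·exp(−π·0.3/√(1−0.3²)) ≈ 37.2%.

%OS ≈ 37.2%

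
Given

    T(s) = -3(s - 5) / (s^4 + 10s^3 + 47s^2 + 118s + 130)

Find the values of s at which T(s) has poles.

s = -3 + j, -3 - j, -2 + 3j, -2 - 3j

The poles are the roots of the denominator s^4 + 10s^3 + 47s^2 + 118s + 130 = 0.
No real roots exist; factor into two real quadratics: (s^2 + 6s + 10)(s^2 + 4s + 13) = 0.
Each quadratic gives a conjugate pair via the quadratic formula.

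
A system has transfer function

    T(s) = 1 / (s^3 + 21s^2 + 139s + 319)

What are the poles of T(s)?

The poles are the roots of the denominator s^3 + 21s^2 + 139s + 319 = 0.
Trying s = -11: the polynomial evaluates to 0, so (s + 11) is a factor.
Dividing out leaves s^2 + 10s + 29 = 0.
The quadratic formula then gives s = -5 ± 2j.

s = -11, -5 ± 2j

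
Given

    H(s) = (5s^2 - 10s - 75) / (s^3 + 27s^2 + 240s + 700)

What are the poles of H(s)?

The poles are the roots of the denominator s^3 + 27s^2 + 240s + 700 = 0.
Trying s = -10: the polynomial evaluates to 0, so (s + 10) is a factor.
Dividing out leaves s^2 + 17s + 70 = 0.
Factoring the quadratic: (s + 7)(s + 10) = 0.

s = -10, -7, -10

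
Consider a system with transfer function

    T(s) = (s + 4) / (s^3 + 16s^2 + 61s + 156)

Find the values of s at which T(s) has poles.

s = -12, -2 ± 3j

The poles are the roots of the denominator s^3 + 16s^2 + 61s + 156 = 0.
Trying s = -12: the polynomial evaluates to 0, so (s + 12) is a factor.
Dividing out leaves s^2 + 4s + 13 = 0.
The quadratic formula then gives s = -2 ± 3j.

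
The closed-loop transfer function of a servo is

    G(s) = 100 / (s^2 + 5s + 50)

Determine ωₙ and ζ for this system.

ωₙ ≈ 7.071 rad/s, ζ ≈ 0.3536

Compare the denominator to the standard form s^2 + 2ζωₙs + ωₙ².
ωₙ² = 50, so ωₙ = √50 ≈ 7.071 rad/s.
2ζωₙ = 5, so ζ = 5/(2·√50) ≈ 0.3536.
With ζ = 0.3536 the response is underdamped.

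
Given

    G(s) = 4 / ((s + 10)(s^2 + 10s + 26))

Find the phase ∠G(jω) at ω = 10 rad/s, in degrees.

At s = j10: numerator = 4, denominator = -1740 + j260.
∠G = ∠num − ∠den = 0° − (171.50°) = -171.5°.

∠G(j10) ≈ -171.5°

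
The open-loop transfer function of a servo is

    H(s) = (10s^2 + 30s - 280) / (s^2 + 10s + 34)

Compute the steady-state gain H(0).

Set s = 0: H(0) = (-280) / (34) = -140/17.

H(0) = -140/17 ≈ -8.235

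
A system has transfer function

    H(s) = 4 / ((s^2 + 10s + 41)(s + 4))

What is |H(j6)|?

|H(j6)| ≈ 0.009213

Substitute s = j6: numerator = 4, denominator = -340 + j270.
|H(j6)| = |4| / |-340 + j270| = 4 / 434.17 ≈ 0.009213.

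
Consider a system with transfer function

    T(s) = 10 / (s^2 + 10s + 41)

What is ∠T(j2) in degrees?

∠T(j2) ≈ -28.39°

At s = j2: numerator = 10, denominator = 37 + j20.
∠T = ∠num − ∠den = 0° − (28.393°) = -28.39°.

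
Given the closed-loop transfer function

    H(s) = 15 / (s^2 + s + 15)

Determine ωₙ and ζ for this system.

ωₙ ≈ 3.873 rad/s, ζ ≈ 0.1291

Compare the denominator to the standard form s^2 + 2ζωₙs + ωₙ².
ωₙ² = 15, so ωₙ = √15 ≈ 3.873 rad/s.
2ζωₙ = 1, so ζ = 1/(2·√15) ≈ 0.1291.
With ζ = 0.1291 the response is underdamped.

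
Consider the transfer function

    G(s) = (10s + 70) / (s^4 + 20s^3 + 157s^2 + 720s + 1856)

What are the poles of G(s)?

The poles are the roots of the denominator s^4 + 20s^3 + 157s^2 + 720s + 1856 = 0.
Trying s = -8: the polynomial evaluates to 0, so (s + 8) is a factor.
Dividing out leaves s^3 + 12s^2 + 61s + 232 = 0.
This factors further as (s^2 + 4s + 29)(s + 8) = 0.

s = -2 + 5j, -2 - 5j, -8, -8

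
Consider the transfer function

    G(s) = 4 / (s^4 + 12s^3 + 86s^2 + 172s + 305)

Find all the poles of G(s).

The poles are the roots of the denominator s^4 + 12s^3 + 86s^2 + 172s + 305 = 0.
No real roots exist; factor into two real quadratics: (s^2 + 10s + 61)(s^2 + 2s + 5) = 0.
Each quadratic gives a conjugate pair via the quadratic formula.

s = -5 + 6j, -5 - 6j, -1 + 2j, -1 - 2j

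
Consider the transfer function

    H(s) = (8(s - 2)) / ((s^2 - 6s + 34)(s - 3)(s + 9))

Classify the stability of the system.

The poles can be read from the denominator factors: s = 3 + 5j, 3 - 5j, 3, -9.
Since the pole(s) at s = 3 + 5j, 3 - 5j, 3 lie in the right half-plane, the system is unstable.

unstable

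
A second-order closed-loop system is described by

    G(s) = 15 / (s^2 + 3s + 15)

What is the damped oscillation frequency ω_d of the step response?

Comparing s^2 + 3s + 15 to s^2 + 2ζωₙs + ωₙ²: ωₙ = √15 ≈ 3.873 rad/s and ζ = 3/(2·√15) ≈ 0.3873.
ζωₙ = 3/2 = 1.5, so ω_d = ωₙ√(1−ζ²) = √(ωₙ² − (ζωₙ)²) = √(15 − 1.5²) = √12.75 ≈ 3.571 rad/s.

ω_d ≈ 3.571 rad/s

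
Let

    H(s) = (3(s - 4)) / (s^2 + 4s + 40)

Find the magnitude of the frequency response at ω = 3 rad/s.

|H(j3)| ≈ 0.4512

Substitute s = j3: numerator = -12 + j9, denominator = 31 + j12.
|H(j3)| = |-12 + j9| / |31 + j12| = 15 / 33.242 ≈ 0.4512.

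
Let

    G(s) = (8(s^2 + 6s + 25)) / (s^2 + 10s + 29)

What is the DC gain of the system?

G(0) = 200/29 ≈ 6.897

At s = 0 each factor (s + a) contributes a and each (s^2 + bs + c) contributes c.
G(0) = 8·(25) / ((29)) = 200/29 = 200/29.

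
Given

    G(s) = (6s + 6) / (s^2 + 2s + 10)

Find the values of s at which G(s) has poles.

s = -1 + 3j, -1 - 3j

The poles are the roots of the denominator s^2 + 2s + 10 = 0.
Using the quadratic formula: s = (-2 ± √(-36))/2 = -1 ± 3j.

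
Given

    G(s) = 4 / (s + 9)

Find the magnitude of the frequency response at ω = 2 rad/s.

Substitute s = j2: numerator = 4, denominator = 9 + j2.
|G(j2)| = |4| / |9 + j2| = 4 / 9.2195 ≈ 0.4339.

|G(j2)| ≈ 0.4339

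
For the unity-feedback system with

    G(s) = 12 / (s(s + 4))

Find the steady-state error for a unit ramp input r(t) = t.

G(s) has one pole at the origin.
This is a Type 1 system. Kv = lim_{s→0} s·G(s) = 12/4 = 3.
e_ss = 1/Kv = 1/(3) = 1/3 ≈ 0.3333.

e_ss = 0.3333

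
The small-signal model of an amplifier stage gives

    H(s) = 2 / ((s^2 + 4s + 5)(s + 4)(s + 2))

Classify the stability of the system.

stable

The poles can be read from the denominator factors: s = -2 ± j, -4, -2.
Since all poles lie strictly in the left half-plane, the system is stable.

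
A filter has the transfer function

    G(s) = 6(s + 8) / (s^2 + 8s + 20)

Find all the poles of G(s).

s = -4 + 2j, -4 - 2j

The poles are the roots of the denominator s^2 + 8s + 20 = 0.
Using the quadratic formula: s = (-8 ± √(-16))/2 = -4 ± 2j.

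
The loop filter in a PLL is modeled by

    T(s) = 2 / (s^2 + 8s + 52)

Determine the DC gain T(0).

Set s = 0: T(0) = (2) / (52) = 1/26.

T(0) = 1/26 ≈ 0.03846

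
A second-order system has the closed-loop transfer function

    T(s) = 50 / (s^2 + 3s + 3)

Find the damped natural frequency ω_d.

ω_d ≈ 0.8660 rad/s

Comparing s^2 + 3s + 3 to s^2 + 2ζωₙs + ωₙ²: ωₙ = √3 ≈ 1.732 rad/s and ζ = 3/(2·√3) ≈ 0.8660.
ζωₙ = 3/2 = 1.5, so ω_d = ωₙ√(1−ζ²) = √(ωₙ² − (ζωₙ)²) = √(3 − 1.5²) = √0.75 ≈ 0.8660 rad/s.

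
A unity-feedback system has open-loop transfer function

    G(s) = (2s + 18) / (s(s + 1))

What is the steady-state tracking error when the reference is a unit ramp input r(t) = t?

e_ss = 0.05556

G(s) has one pole at the origin.
This is a Type 1 system. Kv = lim_{s→0} s·G(s) = 18/1.
e_ss = 1/Kv = 1/(18) = 1/18 ≈ 0.05556.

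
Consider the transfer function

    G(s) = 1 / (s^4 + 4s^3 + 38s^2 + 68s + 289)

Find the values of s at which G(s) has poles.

s = -1 ± 4j, -1 ± 4j

The poles are the roots of the denominator s^4 + 4s^3 + 38s^2 + 68s + 289 = 0.
No real roots exist; factor into two real quadratics: (s^2 + 2s + 17)(s^2 + 2s + 17) = 0.
Each quadratic gives a conjugate pair via the quadratic formula.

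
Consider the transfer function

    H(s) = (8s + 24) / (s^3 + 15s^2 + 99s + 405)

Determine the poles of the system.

s = -3 + 6j, -3 - 6j, -9

The poles are the roots of the denominator s^3 + 15s^2 + 99s + 405 = 0.
Trying s = -9: the polynomial evaluates to 0, so (s + 9) is a factor.
Dividing out leaves s^2 + 6s + 45 = 0.
The quadratic formula then gives s = -3 ± 6j.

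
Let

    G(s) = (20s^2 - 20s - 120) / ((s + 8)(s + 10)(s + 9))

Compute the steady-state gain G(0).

Set s = 0: G(0) = (-120) / (720) = -1/6.

G(0) = -1/6 ≈ -0.1667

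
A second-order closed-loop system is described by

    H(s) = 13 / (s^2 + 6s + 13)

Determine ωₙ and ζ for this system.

Compare the denominator to the standard form s^2 + 2ζωₙs + ωₙ².
ωₙ² = 13, so ωₙ = √13 ≈ 3.606 rad/s.
2ζωₙ = 6, so ζ = 6/(2·√13) ≈ 0.8321.
With ζ = 0.8321 the response is underdamped.

ωₙ ≈ 3.606 rad/s, ζ ≈ 0.8321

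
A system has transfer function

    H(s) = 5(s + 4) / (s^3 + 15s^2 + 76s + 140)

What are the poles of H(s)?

s = -4 ± 2j, -7

The poles are the roots of the denominator s^3 + 15s^2 + 76s + 140 = 0.
Trying s = -7: the polynomial evaluates to 0, so (s + 7) is a factor.
Dividing out leaves s^2 + 8s + 20 = 0.
The quadratic formula then gives s = -4 ± 2j.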